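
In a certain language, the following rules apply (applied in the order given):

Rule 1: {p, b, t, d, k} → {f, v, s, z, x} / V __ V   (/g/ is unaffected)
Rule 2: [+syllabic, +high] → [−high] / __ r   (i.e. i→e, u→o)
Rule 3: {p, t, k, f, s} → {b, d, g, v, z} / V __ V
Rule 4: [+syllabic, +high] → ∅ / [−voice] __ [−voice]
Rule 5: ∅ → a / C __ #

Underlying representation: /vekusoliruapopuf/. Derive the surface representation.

Rule 1 (intervocalic spirantization): /k/ is a stop between vowels /e/ and /u/, so it spirantizes to the fricative [x]. /p/ is a stop between vowels /a/ and /o/, so it spirantizes to the fricative [f]. /p/ is a stop between vowels /o/ and /u/, so it spirantizes to the fricative [f]. /vekusoliruapopuf/ → vexusoliruafofuf.
Rule 2 (pre-rhotic lowering): /i/ is a high vowel immediately before /r/, so it lowers to [e]. /vexusoliruafofuf/ → vexusoleruafofuf.
Rule 3 (intervocalic voicing): /s/ is a voiceless obstruent between vowels /u/ and /o/, so it voices to [z]. /f/ is a voiceless obstruent between vowels /a/ and /o/, so it voices to [v]. /f/ is a voiceless obstruent between vowels /o/ and /u/, so it voices to [v]. /vexusoleruafofuf/ → vexuzoleruavovuf.
Rule 4 (high vowel syncope): no segment meets the environment; /vexuzoleruavovuf/ is unchanged.
Rule 5 (final a-epenthesis): the form ends in the consonant /f/, so [a] is inserted word-finally. /vexuzoleruavovuf/ → vexuzoleruavovufa.

vexuzoleruavovufa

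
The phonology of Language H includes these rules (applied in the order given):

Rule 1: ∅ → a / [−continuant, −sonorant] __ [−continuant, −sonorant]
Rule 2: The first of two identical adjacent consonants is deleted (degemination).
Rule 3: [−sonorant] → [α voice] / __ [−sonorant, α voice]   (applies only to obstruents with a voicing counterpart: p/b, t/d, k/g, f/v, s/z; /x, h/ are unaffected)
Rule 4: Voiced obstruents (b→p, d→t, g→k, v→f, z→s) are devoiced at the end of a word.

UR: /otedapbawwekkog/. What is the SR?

otedapabawekakok

Rule 1 (stop-cluster a-epenthesis): /p/ and /b/ form a stop–stop cluster, so [a] is inserted between them. /k/ and /k/ form a stop–stop cluster, so [a] is inserted between them. /otedapbawwekkog/ → otedapabawwekakog.
Rule 2 (degemination): /ww/ is a geminate; the first /w/ deletes. /otedapabawwekakog/ → otedapabawekakog.
Rule 3 (regressive voicing assimilation): no segment meets the environment; /otedapabawekakog/ is unchanged.
Rule 4 (final devoicing): /g/ is a voiced obstruent in word-final position, so it devoices to [k]. /otedapabawekakog/ → otedapabawekakok.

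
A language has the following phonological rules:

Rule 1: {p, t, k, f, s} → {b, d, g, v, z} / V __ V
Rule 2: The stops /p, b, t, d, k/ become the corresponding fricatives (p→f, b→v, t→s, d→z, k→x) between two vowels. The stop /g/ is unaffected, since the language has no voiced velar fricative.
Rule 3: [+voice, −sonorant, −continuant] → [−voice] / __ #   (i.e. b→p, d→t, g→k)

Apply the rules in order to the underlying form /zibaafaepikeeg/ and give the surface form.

zivaavaevigeek

Rule 1 (intervocalic voicing): /f/ is a voiceless obstruent between vowels /a/ and /a/, so it voices to [v]. /p/ is a voiceless obstruent between vowels /e/ and /i/, so it voices to [b]. /k/ is a voiceless obstruent between vowels /i/ and /e/, so it voices to [g]. /zibaafaepikeeg/ → zibaavaebigeeg.
Rule 2 (intervocalic spirantization): /b/ is a stop between vowels /i/ and /a/, so it spirantizes to the fricative [v]. /b/ is a stop between vowels /e/ and /i/, so it spirantizes to the fricative [v]. /zibaavaebigeeg/ → zivaavaevigeeg.
Rule 3 (final devoicing): /g/ is a voiced stop in word-final position, so it devoices to [k]. /zivaavaevigeeg/ → zivaavaevigeek.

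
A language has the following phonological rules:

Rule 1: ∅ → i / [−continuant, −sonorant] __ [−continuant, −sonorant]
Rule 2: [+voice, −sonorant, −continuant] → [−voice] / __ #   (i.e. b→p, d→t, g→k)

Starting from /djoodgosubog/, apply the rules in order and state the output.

djoodigosubok

Rule 1 (stop-cluster i-epenthesis): /d/ and /g/ form a stop–stop cluster, so [i] is inserted between them. /djoodgosubog/ → djoodigosubog.
Rule 2 (final devoicing): /g/ is a voiced stop in word-final position, so it devoices to [k]. /djoodigosubog/ → djoodigosubok.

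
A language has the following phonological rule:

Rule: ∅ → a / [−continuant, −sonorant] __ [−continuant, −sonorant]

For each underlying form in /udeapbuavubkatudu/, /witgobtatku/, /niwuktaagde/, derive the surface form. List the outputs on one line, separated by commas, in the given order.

udeapabuavubakatudu, witagobatataku, niwukataagade

/udeapbuavubkatudu/: /p/ and /b/ form a stop–stop cluster, so [a] is inserted between them. /b/ and /k/ form a stop–stop cluster, so [a] is inserted between them. → [udeapabuavubakatudu].
/witgobtatku/: /t/ and /g/ form a stop–stop cluster, so [a] is inserted between them. /b/ and /t/ form a stop–stop cluster, so [a] is inserted between them. /t/ and /k/ form a stop–stop cluster, so [a] is inserted between them. → [witagobatataku].
/niwuktaagde/: /k/ and /t/ form a stop–stop cluster, so [a] is inserted between them. /g/ and /d/ form a stop–stop cluster, so [a] is inserted between them. → [niwukataagade].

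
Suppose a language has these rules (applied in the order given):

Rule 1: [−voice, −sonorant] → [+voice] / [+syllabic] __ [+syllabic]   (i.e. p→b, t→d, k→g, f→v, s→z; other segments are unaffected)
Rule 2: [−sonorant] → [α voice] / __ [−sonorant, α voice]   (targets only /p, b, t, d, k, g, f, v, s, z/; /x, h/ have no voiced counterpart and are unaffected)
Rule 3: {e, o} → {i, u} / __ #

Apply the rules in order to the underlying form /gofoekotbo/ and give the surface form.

Rule 1 (intervocalic voicing): /f/ is a voiceless obstruent between vowels /o/ and /o/, so it voices to [v]. /k/ is a voiceless obstruent between vowels /e/ and /o/, so it voices to [g]. /gofoekotbo/ → govoegotbo.
Rule 2 (regressive voicing assimilation): /t/ precedes the voiced obstruent /b/, so it voices to [d] by assimilation. /govoegotbo/ → govoegodbo.
Rule 3 (final vowel raising): /o/ is a mid vowel in word-final position, so it raises to [u]. /govoegodbo/ → govoegodbu.

govoegodbu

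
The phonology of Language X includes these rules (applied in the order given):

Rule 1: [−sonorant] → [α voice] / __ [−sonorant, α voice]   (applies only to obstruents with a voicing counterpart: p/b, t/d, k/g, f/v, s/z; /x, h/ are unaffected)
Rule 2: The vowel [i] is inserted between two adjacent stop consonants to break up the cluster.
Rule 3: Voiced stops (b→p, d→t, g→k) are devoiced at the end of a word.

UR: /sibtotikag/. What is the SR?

sipitotikak

Rule 1 (regressive voicing assimilation): /b/ precedes the voiceless obstruent /t/, so it devoices to [p] by assimilation. /sibtotikag/ → siptotikag.
Rule 2 (stop-cluster i-epenthesis): /p/ and /t/ form a stop–stop cluster, so [i] is inserted between them. /siptotikag/ → sipitotikag.
Rule 3 (final devoicing): /g/ is a voiced stop in word-final position, so it devoices to [k]. /sipitotikag/ → sipitotikak.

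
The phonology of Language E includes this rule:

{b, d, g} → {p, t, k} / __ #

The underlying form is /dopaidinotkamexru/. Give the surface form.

dopaidinotkamexru

No segment of /dopaidinotkamexru/ meets the structural description of the rule, so the form surfaces unchanged.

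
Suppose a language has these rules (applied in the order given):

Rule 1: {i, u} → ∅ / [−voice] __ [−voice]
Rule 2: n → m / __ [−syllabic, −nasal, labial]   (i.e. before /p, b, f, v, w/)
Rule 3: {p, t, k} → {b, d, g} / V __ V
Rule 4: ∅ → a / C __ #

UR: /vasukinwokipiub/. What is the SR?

Rule 1 (high vowel syncope): /u/ is a high vowel flanked by voiceless consonants /s/ and /k/, so it deletes. /i/ is a high vowel flanked by voiceless consonants /k/ and /p/, so it deletes. /vasukinwokipiub/ → vaskinwokpiub.
Rule 2 (nasal place assimilation): /n/ precedes the labial consonant /w/, so it assimilates in place to [m]. /vaskinwokpiub/ → vaskimwokpiub.
Rule 3 (intervocalic voicing): no segment meets the environment; /vaskimwokpiub/ is unchanged.
Rule 4 (final a-epenthesis): the form ends in the consonant /b/, so [a] is inserted word-finally. /vaskimwokpiub/ → vaskimwokpiuba.

vaskimwokpiuba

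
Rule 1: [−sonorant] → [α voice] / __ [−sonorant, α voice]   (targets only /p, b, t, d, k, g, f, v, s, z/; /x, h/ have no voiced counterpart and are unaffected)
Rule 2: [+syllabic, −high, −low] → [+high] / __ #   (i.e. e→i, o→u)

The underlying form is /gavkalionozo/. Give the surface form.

gafkalionozu

Rule 1 (regressive voicing assimilation): /v/ precedes the voiceless obstruent /k/, so it devoices to [f] by assimilation. /gavkalionozo/ → gafkalionozo.
Rule 2 (final vowel raising): /o/ is a mid vowel in word-final position, so it raises to [u]. /gafkalionozo/ → gafkalionozu.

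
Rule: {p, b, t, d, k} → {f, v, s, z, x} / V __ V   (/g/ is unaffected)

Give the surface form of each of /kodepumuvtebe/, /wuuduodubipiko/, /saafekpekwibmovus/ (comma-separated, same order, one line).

/kodepumuvtebe/: /d/ is a stop between vowels /o/ and /e/, so it spirantizes to the fricative [z]. /p/ is a stop between vowels /e/ and /u/, so it spirantizes to the fricative [f]. /b/ is a stop between vowels /e/ and /e/, so it spirantizes to the fricative [v]. → [kozefumuvteve].
/wuuduodubipiko/: /d/ is a stop between vowels /u/ and /u/, so it spirantizes to the fricative [z]. /d/ is a stop between vowels /o/ and /u/, so it spirantizes to the fricative [z]. /b/ is a stop between vowels /u/ and /i/, so it spirantizes to the fricative [v]. /p/ is a stop between vowels /i/ and /i/, so it spirantizes to the fricative [f]. /k/ is a stop between vowels /i/ and /o/, so it spirantizes to the fricative [x]. → [wuuzuozuvifixo].
/saafekpekwibmovus/: the rule's environment is not met; surfaces unchanged as [saafekpekwibmovus].

kozefumuvteve, wuuzuozuvifixo, saafekpekwibmovus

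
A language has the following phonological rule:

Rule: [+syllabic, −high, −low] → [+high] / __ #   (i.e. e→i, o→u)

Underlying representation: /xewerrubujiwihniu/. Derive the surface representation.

xewerrubujiwihniu

No segment of /xewerrubujiwihniu/ meets the structural description of the rule, so the form surfaces unchanged.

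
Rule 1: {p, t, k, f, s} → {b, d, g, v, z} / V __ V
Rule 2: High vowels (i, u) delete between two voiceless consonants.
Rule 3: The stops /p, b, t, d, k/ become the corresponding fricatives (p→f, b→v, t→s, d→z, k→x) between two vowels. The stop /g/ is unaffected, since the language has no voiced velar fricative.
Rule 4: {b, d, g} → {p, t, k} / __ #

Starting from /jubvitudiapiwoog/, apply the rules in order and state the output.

jubvizuziaviwook

Rule 1 (intervocalic voicing): /t/ is a voiceless obstruent between vowels /i/ and /u/, so it voices to [d]. /p/ is a voiceless obstruent between vowels /a/ and /i/, so it voices to [b]. /jubvitudiapiwoog/ → jubvidudiabiwoog.
Rule 2 (high vowel syncope): no segment meets the environment; /jubvidudiabiwoog/ is unchanged.
Rule 3 (intervocalic spirantization): /d/ is a stop between vowels /i/ and /u/, so it spirantizes to the fricative [z]. /d/ is a stop between vowels /u/ and /i/, so it spirantizes to the fricative [z]. /b/ is a stop between vowels /a/ and /i/, so it spirantizes to the fricative [v]. /jubvidudiabiwoog/ → jubvizuziaviwoog.
Rule 4 (final devoicing): /g/ is a voiced stop in word-final position, so it devoices to [k]. /jubvizuziaviwoog/ → jubvizuziaviwook.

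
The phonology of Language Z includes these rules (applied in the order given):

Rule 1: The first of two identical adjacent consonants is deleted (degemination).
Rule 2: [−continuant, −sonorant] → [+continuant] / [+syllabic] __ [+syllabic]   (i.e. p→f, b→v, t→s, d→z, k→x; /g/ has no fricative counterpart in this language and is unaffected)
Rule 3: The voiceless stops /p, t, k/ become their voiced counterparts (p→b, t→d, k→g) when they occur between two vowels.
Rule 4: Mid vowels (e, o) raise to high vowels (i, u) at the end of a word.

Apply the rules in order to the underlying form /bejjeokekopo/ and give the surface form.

bejeoxexofu

Rule 1 (degemination): /jj/ is a geminate; the first /j/ deletes. /bejjeokekopo/ → bejeokekopo.
Rule 2 (intervocalic spirantization): /k/ is a stop between vowels /o/ and /e/, so it spirantizes to the fricative [x]. /k/ is a stop between vowels /e/ and /o/, so it spirantizes to the fricative [x]. /p/ is a stop between vowels /o/ and /o/, so it spirantizes to the fricative [f]. /bejeokekopo/ → bejeoxexofo.
Rule 3 (intervocalic voicing): no segment meets the environment; /bejeoxexofo/ is unchanged.
Rule 4 (final vowel raising): /o/ is a mid vowel in word-final position, so it raises to [u]. /bejeoxexofo/ → bejeoxexofu.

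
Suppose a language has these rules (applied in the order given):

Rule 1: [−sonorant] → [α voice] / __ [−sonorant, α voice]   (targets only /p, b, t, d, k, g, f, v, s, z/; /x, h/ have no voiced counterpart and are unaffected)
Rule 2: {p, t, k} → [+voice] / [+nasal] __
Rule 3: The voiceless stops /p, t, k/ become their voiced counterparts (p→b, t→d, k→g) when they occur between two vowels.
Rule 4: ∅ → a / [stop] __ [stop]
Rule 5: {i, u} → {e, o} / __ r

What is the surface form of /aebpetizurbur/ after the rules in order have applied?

Rule 1 (regressive voicing assimilation): /b/ precedes the voiceless obstruent /p/, so it devoices to [p] by assimilation. /aebpetizurbur/ → aeppetizurbur.
Rule 2 (post-nasal voicing): no segment meets the environment; /aeppetizurbur/ is unchanged.
Rule 3 (intervocalic voicing): /t/ is a voiceless stop between vowels /e/ and /i/, so it voices to [d]. /aeppetizurbur/ → aeppedizurbur.
Rule 4 (stop-cluster a-epenthesis): /p/ and /p/ form a stop–stop cluster, so [a] is inserted between them. /aeppedizurbur/ → aepapedizurbur.
Rule 5 (pre-rhotic lowering): /u/ is a high vowel immediately before /r/, so it lowers to [o]. /u/ is a high vowel immediately before /r/, so it lowers to [o]. /aepapedizurbur/ → aepapedizorbor.

aepapedizorbor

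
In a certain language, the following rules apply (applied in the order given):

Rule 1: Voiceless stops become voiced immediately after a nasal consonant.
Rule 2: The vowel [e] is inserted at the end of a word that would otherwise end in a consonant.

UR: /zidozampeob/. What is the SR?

zidozambeobe

Rule 1 (post-nasal voicing): /p/ is a voiceless stop immediately after the nasal /m/, so it voices to [b]. /zidozampeob/ → zidozambeob.
Rule 2 (final e-epenthesis): the form ends in the consonant /b/, so [e] is inserted word-finally. /zidozambeob/ → zidozambeobe.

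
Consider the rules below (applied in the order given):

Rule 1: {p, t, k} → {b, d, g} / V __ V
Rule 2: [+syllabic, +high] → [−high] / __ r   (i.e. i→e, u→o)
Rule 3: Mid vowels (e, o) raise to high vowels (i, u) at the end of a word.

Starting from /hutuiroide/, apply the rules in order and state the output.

Rule 1 (intervocalic voicing): /t/ is a voiceless stop between vowels /u/ and /u/, so it voices to [d]. /hutuiroide/ → huduiroide.
Rule 2 (pre-rhotic lowering): /i/ is a high vowel immediately before /r/, so it lowers to [e]. /huduiroide/ → hudueroide.
Rule 3 (final vowel raising): /e/ is a mid vowel in word-final position, so it raises to [i]. /hudueroide/ → hudueroidi.

hudueroidi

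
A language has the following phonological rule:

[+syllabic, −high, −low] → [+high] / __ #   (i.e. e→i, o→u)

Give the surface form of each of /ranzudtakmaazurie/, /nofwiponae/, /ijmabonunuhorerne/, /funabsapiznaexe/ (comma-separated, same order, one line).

/ranzudtakmaazurie/: /e/ is a mid vowel in word-final position, so it raises to [i]. → [ranzudtakmaazurii].
/nofwiponae/: /e/ is a mid vowel in word-final position, so it raises to [i]. → [nofwiponai].
/ijmabonunuhorerne/: /e/ is a mid vowel in word-final position, so it raises to [i]. → [ijmabonunuhorerni].
/funabsapiznaexe/: /e/ is a mid vowel in word-final position, so it raises to [i]. → [funabsapiznaexi].

ranzudtakmaazurii, nofwiponai, ijmabonunuhorerni, funabsapiznaexi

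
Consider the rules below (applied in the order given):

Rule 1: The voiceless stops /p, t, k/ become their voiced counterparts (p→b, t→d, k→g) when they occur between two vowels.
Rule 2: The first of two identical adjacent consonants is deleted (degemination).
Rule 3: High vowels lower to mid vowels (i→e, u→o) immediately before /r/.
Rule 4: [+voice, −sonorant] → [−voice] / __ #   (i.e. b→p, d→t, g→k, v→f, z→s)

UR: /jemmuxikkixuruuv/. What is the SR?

jemuxikixoruuf

Rule 1 (intervocalic voicing): no segment meets the environment; /jemmuxikkixuruuv/ is unchanged.
Rule 2 (degemination): /mm/ is a geminate; the first /m/ deletes. /kk/ is a geminate; the first /k/ deletes. /jemmuxikkixuruuv/ → jemuxikixuruuv.
Rule 3 (pre-rhotic lowering): /u/ is a high vowel immediately before /r/, so it lowers to [o]. /jemuxikixuruuv/ → jemuxikixoruuv.
Rule 4 (final devoicing): /v/ is a voiced obstruent in word-final position, so it devoices to [f]. /jemuxikixoruuv/ → jemuxikixoruuf.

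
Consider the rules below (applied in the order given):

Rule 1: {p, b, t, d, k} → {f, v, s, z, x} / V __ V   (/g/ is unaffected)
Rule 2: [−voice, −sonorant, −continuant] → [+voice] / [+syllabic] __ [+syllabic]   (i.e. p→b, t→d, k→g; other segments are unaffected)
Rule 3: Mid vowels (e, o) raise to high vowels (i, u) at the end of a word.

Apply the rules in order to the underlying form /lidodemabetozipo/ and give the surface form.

lizozemavesozifu

Rule 1 (intervocalic spirantization): /d/ is a stop between vowels /i/ and /o/, so it spirantizes to the fricative [z]. /d/ is a stop between vowels /o/ and /e/, so it spirantizes to the fricative [z]. /b/ is a stop between vowels /a/ and /e/, so it spirantizes to the fricative [v]. /t/ is a stop between vowels /e/ and /o/, so it spirantizes to the fricative [s]. /p/ is a stop between vowels /i/ and /o/, so it spirantizes to the fricative [f]. /lidodemabetozipo/ → lizozemavesozifo.
Rule 2 (intervocalic voicing): no segment meets the environment; /lizozemavesozifo/ is unchanged.
Rule 3 (final vowel raising): /o/ is a mid vowel in word-final position, so it raises to [u]. /lizozemavesozifo/ → lizozemavesozifu.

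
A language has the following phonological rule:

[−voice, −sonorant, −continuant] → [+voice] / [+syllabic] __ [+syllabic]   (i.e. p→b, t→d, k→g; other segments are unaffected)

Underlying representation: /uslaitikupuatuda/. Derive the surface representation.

uslaidigubuaduda

/t/ is a voiceless stop between vowels /i/ and /i/, so it voices to [d].
/k/ is a voiceless stop between vowels /i/ and /u/, so it voices to [g].
/p/ is a voiceless stop between vowels /u/ and /u/, so it voices to [b].
/t/ is a voiceless stop between vowels /a/ and /u/, so it voices to [d].
Surface form: [uslaidigubuaduda].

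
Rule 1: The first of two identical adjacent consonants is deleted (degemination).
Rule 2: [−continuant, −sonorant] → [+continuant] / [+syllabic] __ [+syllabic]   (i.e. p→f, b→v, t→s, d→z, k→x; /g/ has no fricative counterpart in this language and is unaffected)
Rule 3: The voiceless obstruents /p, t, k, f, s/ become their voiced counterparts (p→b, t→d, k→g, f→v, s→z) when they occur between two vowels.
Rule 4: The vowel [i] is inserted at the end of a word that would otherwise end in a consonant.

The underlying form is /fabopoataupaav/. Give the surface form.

favovoazauvaavi

Rule 1 (degemination): no segment meets the environment; /fabopoataupaav/ is unchanged.
Rule 2 (intervocalic spirantization): /b/ is a stop between vowels /a/ and /o/, so it spirantizes to the fricative [v]. /p/ is a stop between vowels /o/ and /o/, so it spirantizes to the fricative [f]. /t/ is a stop between vowels /a/ and /a/, so it spirantizes to the fricative [s]. /p/ is a stop between vowels /u/ and /a/, so it spirantizes to the fricative [f]. /fabopoataupaav/ → favofoasaufaav.
Rule 3 (intervocalic voicing): /f/ is a voiceless obstruent between vowels /o/ and /o/, so it voices to [v]. /s/ is a voiceless obstruent between vowels /a/ and /a/, so it voices to [z]. /f/ is a voiceless obstruent between vowels /u/ and /a/, so it voices to [v]. /favofoasaufaav/ → favovoazauvaav.
Rule 4 (final i-epenthesis): the form ends in the consonant /v/, so [i] is inserted word-finally. /favovoazauvaav/ → favovoazauvaavi.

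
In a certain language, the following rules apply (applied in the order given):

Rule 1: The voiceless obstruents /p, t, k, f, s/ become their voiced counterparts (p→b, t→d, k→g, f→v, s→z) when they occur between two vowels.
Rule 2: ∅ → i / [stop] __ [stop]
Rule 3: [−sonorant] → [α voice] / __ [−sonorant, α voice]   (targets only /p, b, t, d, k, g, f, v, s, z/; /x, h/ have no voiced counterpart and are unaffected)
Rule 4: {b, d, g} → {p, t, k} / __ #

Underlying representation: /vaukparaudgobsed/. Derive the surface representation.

vaukiparaudigopset

Rule 1 (intervocalic voicing): no segment meets the environment; /vaukparaudgobsed/ is unchanged.
Rule 2 (stop-cluster i-epenthesis): /k/ and /p/ form a stop–stop cluster, so [i] is inserted between them. /d/ and /g/ form a stop–stop cluster, so [i] is inserted between them. /vaukparaudgobsed/ → vaukiparaudigobsed.
Rule 3 (regressive voicing assimilation): /b/ precedes the voiceless obstruent /s/, so it devoices to [p] by assimilation. /vaukiparaudigobsed/ → vaukiparaudigopsed.
Rule 4 (final devoicing): /d/ is a voiced stop in word-final position, so it devoices to [t]. /vaukiparaudigopsed/ → vaukiparaudigopset.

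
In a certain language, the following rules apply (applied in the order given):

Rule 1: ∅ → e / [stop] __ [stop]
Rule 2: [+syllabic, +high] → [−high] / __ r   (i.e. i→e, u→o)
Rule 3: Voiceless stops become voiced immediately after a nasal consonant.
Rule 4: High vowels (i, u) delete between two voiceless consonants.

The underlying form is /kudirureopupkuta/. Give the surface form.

Rule 1 (stop-cluster e-epenthesis): /p/ and /k/ form a stop–stop cluster, so [e] is inserted between them. /kudirureopupkuta/ → kudirureopupekuta.
Rule 2 (pre-rhotic lowering): /i/ is a high vowel immediately before /r/, so it lowers to [e]. /u/ is a high vowel immediately before /r/, so it lowers to [o]. /kudirureopupekuta/ → kuderoreopupekuta.
Rule 3 (post-nasal voicing): no segment meets the environment; /kuderoreopupekuta/ is unchanged.
Rule 4 (high vowel syncope): /u/ is a high vowel flanked by voiceless consonants /p/ and /p/, so it deletes. /u/ is a high vowel flanked by voiceless consonants /k/ and /t/, so it deletes. /kuderoreopupekuta/ → kuderoreoppekta.

kuderoreoppekta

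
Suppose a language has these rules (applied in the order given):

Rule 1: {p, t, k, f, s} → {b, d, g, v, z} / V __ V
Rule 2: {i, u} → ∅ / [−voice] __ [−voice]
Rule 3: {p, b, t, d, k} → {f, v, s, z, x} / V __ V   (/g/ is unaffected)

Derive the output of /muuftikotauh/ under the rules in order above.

muuftigozauh

Rule 1 (intervocalic voicing): /k/ is a voiceless obstruent between vowels /i/ and /o/, so it voices to [g]. /t/ is a voiceless obstruent between vowels /o/ and /a/, so it voices to [d]. /muuftikotauh/ → muuftigodauh.
Rule 2 (high vowel syncope): no segment meets the environment; /muuftigodauh/ is unchanged.
Rule 3 (intervocalic spirantization): /d/ is a stop between vowels /o/ and /a/, so it spirantizes to the fricative [z]. /muuftigodauh/ → muuftigozauh.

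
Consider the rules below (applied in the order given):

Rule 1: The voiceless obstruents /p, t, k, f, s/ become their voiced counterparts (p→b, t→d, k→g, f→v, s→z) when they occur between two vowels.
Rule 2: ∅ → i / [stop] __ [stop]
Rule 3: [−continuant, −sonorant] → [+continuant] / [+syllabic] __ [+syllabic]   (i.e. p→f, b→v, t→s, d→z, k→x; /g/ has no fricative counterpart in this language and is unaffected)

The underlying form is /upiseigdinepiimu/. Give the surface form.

Rule 1 (intervocalic voicing): /p/ is a voiceless obstruent between vowels /u/ and /i/, so it voices to [b]. /s/ is a voiceless obstruent between vowels /i/ and /e/, so it voices to [z]. /p/ is a voiceless obstruent between vowels /e/ and /i/, so it voices to [b]. /upiseigdinepiimu/ → ubizeigdinebiimu.
Rule 2 (stop-cluster i-epenthesis): /g/ and /d/ form a stop–stop cluster, so [i] is inserted between them. /ubizeigdinebiimu/ → ubizeigidinebiimu.
Rule 3 (intervocalic spirantization): /b/ is a stop between vowels /u/ and /i/, so it spirantizes to the fricative [v]. /d/ is a stop between vowels /i/ and /i/, so it spirantizes to the fricative [z]. /b/ is a stop between vowels /e/ and /i/, so it spirantizes to the fricative [v]. /ubizeigidinebiimu/ → uvizeigizineviimu.

uvizeigizineviimu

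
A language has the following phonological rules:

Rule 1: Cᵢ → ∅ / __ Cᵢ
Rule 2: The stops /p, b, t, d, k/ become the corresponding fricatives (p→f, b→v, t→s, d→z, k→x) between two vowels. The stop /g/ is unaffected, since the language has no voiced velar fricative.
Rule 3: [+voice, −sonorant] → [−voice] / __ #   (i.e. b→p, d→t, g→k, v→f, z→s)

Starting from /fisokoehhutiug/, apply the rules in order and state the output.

Rule 1 (degemination): /hh/ is a geminate; the first /h/ deletes. /fisokoehhutiug/ → fisokoehutiug.
Rule 2 (intervocalic spirantization): /k/ is a stop between vowels /o/ and /o/, so it spirantizes to the fricative [x]. /t/ is a stop between vowels /u/ and /i/, so it spirantizes to the fricative [s]. /fisokoehutiug/ → fisoxoehusiug.
Rule 3 (final devoicing): /g/ is a voiced obstruent in word-final position, so it devoices to [k]. /fisoxoehusiug/ → fisoxoehusiuk.

fisoxoehusiuk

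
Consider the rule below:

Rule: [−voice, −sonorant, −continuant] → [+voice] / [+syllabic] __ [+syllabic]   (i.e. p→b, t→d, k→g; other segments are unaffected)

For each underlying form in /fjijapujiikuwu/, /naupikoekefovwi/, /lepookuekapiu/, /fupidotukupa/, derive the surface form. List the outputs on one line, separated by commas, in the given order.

fjijabujiiguwu, naubigoegefovwi, lebooguegabiu, fubidoduguba

/fjijapujiikuwu/: /p/ is a voiceless stop between vowels /a/ and /u/, so it voices to [b]. /k/ is a voiceless stop between vowels /i/ and /u/, so it voices to [g]. → [fjijabujiiguwu].
/naupikoekefovwi/: /p/ is a voiceless stop between vowels /u/ and /i/, so it voices to [b]. /k/ is a voiceless stop between vowels /i/ and /o/, so it voices to [g]. /k/ is a voiceless stop between vowels /e/ and /e/, so it voices to [g]. → [naubigoegefovwi].
/lepookuekapiu/: /p/ is a voiceless stop between vowels /e/ and /o/, so it voices to [b]. /k/ is a voiceless stop between vowels /o/ and /u/, so it voices to [g]. /k/ is a voiceless stop between vowels /e/ and /a/, so it voices to [g]. /p/ is a voiceless stop between vowels /a/ and /i/, so it voices to [b]. → [lebooguegabiu].
/fupidotukupa/: /p/ is a voiceless stop between vowels /u/ and /i/, so it voices to [b]. /t/ is a voiceless stop between vowels /o/ and /u/, so it voices to [d]. /k/ is a voiceless stop between vowels /u/ and /u/, so it voices to [g]. /p/ is a voiceless stop between vowels /u/ and /a/, so it voices to [b]. → [fubidoduguba].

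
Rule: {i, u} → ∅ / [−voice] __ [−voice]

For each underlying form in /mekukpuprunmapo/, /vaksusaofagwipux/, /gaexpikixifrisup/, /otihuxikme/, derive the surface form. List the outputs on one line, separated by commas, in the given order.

mekkpprunmapo, vakssaofagwipx, gaexpkxfrisp, othxkme

/mekukpuprunmapo/: /u/ is a high vowel flanked by voiceless consonants /k/ and /k/, so it deletes. /u/ is a high vowel flanked by voiceless consonants /p/ and /p/, so it deletes. → [mekkpprunmapo].
/vaksusaofagwipux/: /u/ is a high vowel flanked by voiceless consonants /s/ and /s/, so it deletes. /u/ is a high vowel flanked by voiceless consonants /p/ and /x/, so it deletes. → [vakssaofagwipx].
/gaexpikixifrisup/: /i/ is a high vowel flanked by voiceless consonants /p/ and /k/, so it deletes. /i/ is a high vowel flanked by voiceless consonants /k/ and /x/, so it deletes. /i/ is a high vowel flanked by voiceless consonants /x/ and /f/, so it deletes. /u/ is a high vowel flanked by voiceless consonants /s/ and /p/, so it deletes. → [gaexpkxfrisp].
/otihuxikme/: /i/ is a high vowel flanked by voiceless consonants /t/ and /h/, so it deletes. /u/ is a high vowel flanked by voiceless consonants /h/ and /x/, so it deletes. /i/ is a high vowel flanked by voiceless consonants /x/ and /k/, so it deletes. → [othxkme].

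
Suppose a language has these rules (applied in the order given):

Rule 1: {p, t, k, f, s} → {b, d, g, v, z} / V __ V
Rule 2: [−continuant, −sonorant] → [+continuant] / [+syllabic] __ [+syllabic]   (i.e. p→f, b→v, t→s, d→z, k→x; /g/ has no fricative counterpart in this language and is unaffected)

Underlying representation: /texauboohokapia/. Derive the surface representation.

texauvoohogavia

Rule 1 (intervocalic voicing): /k/ is a voiceless obstruent between vowels /o/ and /a/, so it voices to [g]. /p/ is a voiceless obstruent between vowels /a/ and /i/, so it voices to [b]. /texauboohokapia/ → texauboohogabia.
Rule 2 (intervocalic spirantization): /b/ is a stop between vowels /u/ and /o/, so it spirantizes to the fricative [v]. /b/ is a stop between vowels /a/ and /i/, so it spirantizes to the fricative [v]. /texauboohogabia/ → texauvoohogavia.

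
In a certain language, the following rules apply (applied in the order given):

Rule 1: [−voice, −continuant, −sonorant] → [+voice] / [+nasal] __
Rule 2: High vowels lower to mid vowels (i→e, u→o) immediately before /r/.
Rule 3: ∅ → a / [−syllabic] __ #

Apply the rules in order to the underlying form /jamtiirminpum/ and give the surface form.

Rule 1 (post-nasal voicing): /t/ is a voiceless stop immediately after the nasal /m/, so it voices to [d]. /p/ is a voiceless stop immediately after the nasal /n/, so it voices to [b]. /jamtiirminpum/ → jamdiirminbum.
Rule 2 (pre-rhotic lowering): /i/ is a high vowel immediately before /r/, so it lowers to [e]. /jamdiirminbum/ → jamdierminbum.
Rule 3 (final a-epenthesis): the form ends in the consonant /m/, so [a] is inserted word-finally. /jamdierminbum/ → jamdierminbuma.

jamdierminbuma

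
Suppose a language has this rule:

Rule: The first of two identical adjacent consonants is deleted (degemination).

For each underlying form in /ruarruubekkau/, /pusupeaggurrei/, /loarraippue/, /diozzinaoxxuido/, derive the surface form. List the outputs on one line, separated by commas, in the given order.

/ruarruubekkau/: /rr/ is a geminate; the first /r/ deletes. /kk/ is a geminate; the first /k/ deletes. → [ruaruubekau].
/pusupeaggurrei/: /gg/ is a geminate; the first /g/ deletes. /rr/ is a geminate; the first /r/ deletes. → [pusupeagurei].
/loarraippue/: /rr/ is a geminate; the first /r/ deletes. /pp/ is a geminate; the first /p/ deletes. → [loaraipue].
/diozzinaoxxuido/: /zz/ is a geminate; the first /z/ deletes. /xx/ is a geminate; the first /x/ deletes. → [diozinaoxuido].

ruaruubekau, pusupeagurei, loaraipue, diozinaoxuido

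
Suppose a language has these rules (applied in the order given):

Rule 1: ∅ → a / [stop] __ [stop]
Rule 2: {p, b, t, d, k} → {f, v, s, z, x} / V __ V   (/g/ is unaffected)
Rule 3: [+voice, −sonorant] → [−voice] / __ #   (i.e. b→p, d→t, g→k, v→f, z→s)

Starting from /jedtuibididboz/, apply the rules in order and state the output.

jezasuivizizavos

Rule 1 (stop-cluster a-epenthesis): /d/ and /t/ form a stop–stop cluster, so [a] is inserted between them. /d/ and /b/ form a stop–stop cluster, so [a] is inserted between them. /jedtuibididboz/ → jedatuibididaboz.
Rule 2 (intervocalic spirantization): /d/ is a stop between vowels /e/ and /a/, so it spirantizes to the fricative [z]. /t/ is a stop between vowels /a/ and /u/, so it spirantizes to the fricative [s]. /b/ is a stop between vowels /i/ and /i/, so it spirantizes to the fricative [v]. /d/ is a stop between vowels /i/ and /i/, so it spirantizes to the fricative [z]. /d/ is a stop between vowels /i/ and /a/, so it spirantizes to the fricative [z]. /b/ is a stop between vowels /a/ and /o/, so it spirantizes to the fricative [v]. /jedatuibididaboz/ → jezasuivizizavoz.
Rule 3 (final devoicing): /z/ is a voiced obstruent in word-final position, so it devoices to [s]. /jezasuivizizavoz/ → jezasuivizizavos.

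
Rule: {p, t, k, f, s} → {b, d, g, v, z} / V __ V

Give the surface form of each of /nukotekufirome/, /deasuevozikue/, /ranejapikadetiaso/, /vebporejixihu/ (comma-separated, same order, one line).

/nukotekufirome/: /k/ is a voiceless obstruent between vowels /u/ and /o/, so it voices to [g]. /t/ is a voiceless obstruent between vowels /o/ and /e/, so it voices to [d]. /k/ is a voiceless obstruent between vowels /e/ and /u/, so it voices to [g]. /f/ is a voiceless obstruent between vowels /u/ and /i/, so it voices to [v]. → [nugodeguvirome].
/deasuevozikue/: /s/ is a voiceless obstruent between vowels /a/ and /u/, so it voices to [z]. /k/ is a voiceless obstruent between vowels /i/ and /u/, so it voices to [g]. → [deazuevozigue].
/ranejapikadetiaso/: /p/ is a voiceless obstruent between vowels /a/ and /i/, so it voices to [b]. /k/ is a voiceless obstruent between vowels /i/ and /a/, so it voices to [g]. /t/ is a voiceless obstruent between vowels /e/ and /i/, so it voices to [d]. /s/ is a voiceless obstruent between vowels /a/ and /o/, so it voices to [z]. → [ranejabigadediazo].
/vebporejixihu/: the rule's environment is not met; surfaces unchanged as [vebporejixihu].

nugodeguvirome, deazuevozigue, ranejabigadediazo, vebporejixihu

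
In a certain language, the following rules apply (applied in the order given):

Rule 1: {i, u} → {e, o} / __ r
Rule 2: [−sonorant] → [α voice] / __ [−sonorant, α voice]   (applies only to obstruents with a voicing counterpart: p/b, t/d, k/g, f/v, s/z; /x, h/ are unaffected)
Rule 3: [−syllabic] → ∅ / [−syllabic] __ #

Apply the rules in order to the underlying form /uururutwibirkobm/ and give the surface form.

uororutwiberkob

Rule 1 (pre-rhotic lowering): /u/ is a high vowel immediately before /r/, so it lowers to [o]. /u/ is a high vowel immediately before /r/, so it lowers to [o]. /i/ is a high vowel immediately before /r/, so it lowers to [e]. /uururutwibirkobm/ → uororutwiberkobm.
Rule 2 (regressive voicing assimilation): no segment meets the environment; /uororutwiberkobm/ is unchanged.
Rule 3 (final cluster simplification): /m/ is the second consonant of a word-final cluster /bm/, so it deletes. /uororutwiberkobm/ → uororutwiberkob.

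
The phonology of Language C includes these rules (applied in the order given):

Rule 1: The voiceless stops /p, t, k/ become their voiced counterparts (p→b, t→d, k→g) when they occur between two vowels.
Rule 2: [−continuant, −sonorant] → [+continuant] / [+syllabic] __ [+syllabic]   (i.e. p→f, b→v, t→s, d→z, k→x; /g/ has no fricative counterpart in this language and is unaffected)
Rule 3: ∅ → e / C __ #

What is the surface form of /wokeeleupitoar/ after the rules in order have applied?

wogeeleuvizoare

Rule 1 (intervocalic voicing): /k/ is a voiceless stop between vowels /o/ and /e/, so it voices to [g]. /p/ is a voiceless stop between vowels /u/ and /i/, so it voices to [b]. /t/ is a voiceless stop between vowels /i/ and /o/, so it voices to [d]. /wokeeleupitoar/ → wogeeleubidoar.
Rule 2 (intervocalic spirantization): /b/ is a stop between vowels /u/ and /i/, so it spirantizes to the fricative [v]. /d/ is a stop between vowels /i/ and /o/, so it spirantizes to the fricative [z]. /wogeeleubidoar/ → wogeeleuvizoar.
Rule 3 (final e-epenthesis): the form ends in the consonant /r/, so [e] is inserted word-finally. /wogeeleuvizoar/ → wogeeleuvizoare.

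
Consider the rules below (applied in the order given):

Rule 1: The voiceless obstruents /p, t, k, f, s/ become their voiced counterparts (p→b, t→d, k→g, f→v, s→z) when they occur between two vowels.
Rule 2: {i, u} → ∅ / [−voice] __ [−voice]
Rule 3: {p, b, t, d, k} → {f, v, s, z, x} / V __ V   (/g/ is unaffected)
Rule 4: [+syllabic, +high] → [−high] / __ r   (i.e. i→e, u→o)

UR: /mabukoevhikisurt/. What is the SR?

Rule 1 (intervocalic voicing): /k/ is a voiceless obstruent between vowels /u/ and /o/, so it voices to [g]. /k/ is a voiceless obstruent between vowels /i/ and /i/, so it voices to [g]. /s/ is a voiceless obstruent between vowels /i/ and /u/, so it voices to [z]. /mabukoevhikisurt/ → mabugoevhigizurt.
Rule 2 (high vowel syncope): no segment meets the environment; /mabugoevhigizurt/ is unchanged.
Rule 3 (intervocalic spirantization): /b/ is a stop between vowels /a/ and /u/, so it spirantizes to the fricative [v]. /mabugoevhigizurt/ → mavugoevhigizurt.
Rule 4 (pre-rhotic lowering): /u/ is a high vowel immediately before /r/, so it lowers to [o]. /mavugoevhigizurt/ → mavugoevhigizort.

mavugoevhigizort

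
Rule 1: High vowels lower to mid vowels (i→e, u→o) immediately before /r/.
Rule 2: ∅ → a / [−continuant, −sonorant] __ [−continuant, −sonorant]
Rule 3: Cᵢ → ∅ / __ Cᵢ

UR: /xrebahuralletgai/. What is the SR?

xrebahoraletagai

Rule 1 (pre-rhotic lowering): /u/ is a high vowel immediately before /r/, so it lowers to [o]. /xrebahuralletgai/ → xrebahoralletgai.
Rule 2 (stop-cluster a-epenthesis): /t/ and /g/ form a stop–stop cluster, so [a] is inserted between them. /xrebahoralletgai/ → xrebahoralletagai.
Rule 3 (degemination): /ll/ is a geminate; the first /l/ deletes. /xrebahoralletagai/ → xrebahoraletagai.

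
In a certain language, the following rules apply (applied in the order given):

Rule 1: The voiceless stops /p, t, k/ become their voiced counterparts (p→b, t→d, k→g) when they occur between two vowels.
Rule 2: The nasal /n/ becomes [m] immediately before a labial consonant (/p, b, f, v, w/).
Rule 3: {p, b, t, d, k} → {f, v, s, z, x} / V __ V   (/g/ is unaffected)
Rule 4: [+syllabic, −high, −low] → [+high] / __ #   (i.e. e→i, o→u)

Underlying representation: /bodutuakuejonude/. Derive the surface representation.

Rule 1 (intervocalic voicing): /t/ is a voiceless stop between vowels /u/ and /u/, so it voices to [d]. /k/ is a voiceless stop between vowels /a/ and /u/, so it voices to [g]. /bodutuakuejonude/ → boduduaguejonude.
Rule 2 (nasal place assimilation): no segment meets the environment; /boduduaguejonude/ is unchanged.
Rule 3 (intervocalic spirantization): /d/ is a stop between vowels /o/ and /u/, so it spirantizes to the fricative [z]. /d/ is a stop between vowels /u/ and /u/, so it spirantizes to the fricative [z]. /d/ is a stop between vowels /u/ and /e/, so it spirantizes to the fricative [z]. /boduduaguejonude/ → bozuzuaguejonuze.
Rule 4 (final vowel raising): /e/ is a mid vowel in word-final position, so it raises to [i]. /bozuzuaguejonuze/ → bozuzuaguejonuzi.

bozuzuaguejonuzi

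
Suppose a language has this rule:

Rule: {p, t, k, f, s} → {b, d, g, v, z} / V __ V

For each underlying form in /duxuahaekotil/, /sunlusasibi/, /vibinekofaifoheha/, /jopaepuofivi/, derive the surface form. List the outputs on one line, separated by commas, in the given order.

duxuahaegodil, sunluzazibi, vibinegovaivoheha, jobaebuovivi

/duxuahaekotil/: /k/ is a voiceless obstruent between vowels /e/ and /o/, so it voices to [g]. /t/ is a voiceless obstruent between vowels /o/ and /i/, so it voices to [d]. → [duxuahaegodil].
/sunlusasibi/: /s/ is a voiceless obstruent between vowels /u/ and /a/, so it voices to [z]. /s/ is a voiceless obstruent between vowels /a/ and /i/, so it voices to [z]. → [sunluzazibi].
/vibinekofaifoheha/: /k/ is a voiceless obstruent between vowels /e/ and /o/, so it voices to [g]. /f/ is a voiceless obstruent between vowels /o/ and /a/, so it voices to [v]. /f/ is a voiceless obstruent between vowels /i/ and /o/, so it voices to [v]. → [vibinegovaivoheha].
/jopaepuofivi/: /p/ is a voiceless obstruent between vowels /o/ and /a/, so it voices to [b]. /p/ is a voiceless obstruent between vowels /e/ and /u/, so it voices to [b]. /f/ is a voiceless obstruent between vowels /o/ and /i/, so it voices to [v]. → [jobaebuovivi].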